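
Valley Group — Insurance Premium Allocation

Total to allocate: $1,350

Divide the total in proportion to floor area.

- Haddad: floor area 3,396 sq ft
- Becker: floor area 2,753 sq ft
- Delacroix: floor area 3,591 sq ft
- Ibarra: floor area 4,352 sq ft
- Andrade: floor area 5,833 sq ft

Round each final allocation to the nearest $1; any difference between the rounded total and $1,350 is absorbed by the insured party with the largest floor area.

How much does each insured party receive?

Combined floor area = 3,396 + 2,753 + 3,591 + 4,352 + 5,833 = 19,925.
Proportional shares: Haddad 230.09; Becker 186.53; Delacroix 243.30; Ibarra 294.87; Andrade 395.21.
After rounding ($1): Haddad $230; Becker $187; Delacroix $243; Ibarra $295; Andrade $395. Sum = $1,350.
Sum already equals the total — no adjustment.

Haddad: $230 · Becker: $187 · Delacroix: $243 · Ibarra: $295 · Andrade: $395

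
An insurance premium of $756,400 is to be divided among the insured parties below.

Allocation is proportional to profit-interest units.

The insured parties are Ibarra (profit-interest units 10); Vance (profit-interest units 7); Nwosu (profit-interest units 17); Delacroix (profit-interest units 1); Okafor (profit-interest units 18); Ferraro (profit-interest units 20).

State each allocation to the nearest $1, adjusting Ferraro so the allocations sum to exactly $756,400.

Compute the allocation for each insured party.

Profit-interest units total: 73.
Unrounded shares: Ibarra 10/73 × $756,400 = 103,616.44; Vance 7/73 × $756,400 = 72,531.51; Nwosu 17/73 × $756,400 = 176,147.95; Delacroix 1/73 × $756,400 = 10,361.64; Okafor 18/73 × $756,400 = 186,509.59; Ferraro 20/73 × $756,400 = 207,232.88.
Rounded to nearest $1: Ibarra $103,616; Vance $72,532; Nwosu $176,148; Delacroix $10,362; Okafor $186,510; Ferraro $207,233. Sum = $756,401.
Difference $756,400 − $756,401 = −$1 applied to Ferraro: Ferraro becomes $207,232.

Ibarra: $103,616; Vance: $72,532; Nwosu: $176,148; Delacroix: $10,362; Okafor: $186,510; Ferraro: $207,232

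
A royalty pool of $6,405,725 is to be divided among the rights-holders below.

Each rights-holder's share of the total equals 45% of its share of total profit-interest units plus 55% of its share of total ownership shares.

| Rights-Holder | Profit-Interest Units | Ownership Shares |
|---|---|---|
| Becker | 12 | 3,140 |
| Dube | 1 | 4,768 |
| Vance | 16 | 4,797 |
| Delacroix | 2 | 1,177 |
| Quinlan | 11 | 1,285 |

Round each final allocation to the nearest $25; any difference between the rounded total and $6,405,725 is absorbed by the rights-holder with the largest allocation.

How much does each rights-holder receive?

Becker: $1,552,975; Dube: $1,176,200; Vance: $2,212,425; Delacroix: $410,675; Quinlan: $1,053,450

Totals — profit-interest units 42, ownership shares 15,167.
Blended shares (45% profit-interest units + 55% ownership shares): Becker 0.2424; Dube 0.1836; Vance 0.3454; Delacroix 0.0641; Quinlan 0.1645.
Raw shares: Becker 1,552,985.12; Dube 1,176,193.47; Vance 2,212,421.41; Delacroix 410,671.36; Quinlan 1,053,453.63.
After rounding ($25): Becker $1,552,975; Dube $1,176,200; Vance $2,212,425; Delacroix $410,675; Quinlan $1,053,450. Sum = $6,405,725.
No rounding difference to absorb.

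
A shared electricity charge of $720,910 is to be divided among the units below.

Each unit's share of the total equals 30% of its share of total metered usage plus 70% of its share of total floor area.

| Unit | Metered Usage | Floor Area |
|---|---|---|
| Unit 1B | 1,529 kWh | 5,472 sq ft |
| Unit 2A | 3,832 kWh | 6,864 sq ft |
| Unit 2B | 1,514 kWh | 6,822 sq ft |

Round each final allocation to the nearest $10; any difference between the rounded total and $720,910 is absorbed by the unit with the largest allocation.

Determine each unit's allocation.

Totals — metered usage 6,875, floor area 19,158.
Blended shares (30% metered usage + 70% floor area): Unit 1B 0.2667; Unit 2A 0.4180; Unit 2B 0.3153.
Proportional shares: Unit 1B 192,235.96; Unit 2A 301,349.87; Unit 2B 227,324.17.
Rounded to nearest $10: Unit 1B $192,240; Unit 2A $301,350; Unit 2B $227,320. Sum = $720,910.
No rounding difference to absorb.

Unit 1B: $192,240 · Unit 2A: $301,350 · Unit 2B: $227,320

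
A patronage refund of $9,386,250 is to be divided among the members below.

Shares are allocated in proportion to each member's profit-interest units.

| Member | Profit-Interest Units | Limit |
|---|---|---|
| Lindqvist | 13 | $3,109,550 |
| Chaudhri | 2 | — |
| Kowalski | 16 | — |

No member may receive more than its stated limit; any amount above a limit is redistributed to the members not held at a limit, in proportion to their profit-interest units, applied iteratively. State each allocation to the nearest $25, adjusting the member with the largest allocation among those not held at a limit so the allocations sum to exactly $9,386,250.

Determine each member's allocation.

Sum of profit-interest units: 31.
Unconstrained shares: Lindqvist 3,936,169.35; Chaudhri 605,564.52; Kowalski 4,844,516.13.
Cap binds for Lindqvist ($3,109,550); remaining pool $6,276,700 reallocated over remaining profit-interest units 18.
Shares after redistribution: Chaudhri 697,411.11 → $697,400; Kowalski 5,579,288.89 → $5,579,300.

Lindqvist: $3,109,550 | Chaudhri: $697,400 | Kowalski: $5,579,300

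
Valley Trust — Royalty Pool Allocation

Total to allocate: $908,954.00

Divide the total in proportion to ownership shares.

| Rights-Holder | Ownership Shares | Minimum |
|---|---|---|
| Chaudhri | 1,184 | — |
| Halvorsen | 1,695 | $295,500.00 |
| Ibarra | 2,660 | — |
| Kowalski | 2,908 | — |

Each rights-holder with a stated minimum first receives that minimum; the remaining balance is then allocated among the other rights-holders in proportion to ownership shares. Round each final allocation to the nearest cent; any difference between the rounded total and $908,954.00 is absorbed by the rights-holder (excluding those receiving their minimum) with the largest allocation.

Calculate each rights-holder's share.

Chaudhri: $107,572.50 · Halvorsen: $295,500.00 · Ibarra: $241,674.71 · Kowalski: $264,206.79

Guaranteed amounts: Halvorsen $295,500.00. Balance $613,454.00.
Balance split over remaining ownership shares 6,752: Chaudhri 107,572.5024 → $107,572.50; Ibarra 241,674.7097 → $241,674.71; Kowalski 264,206.7879 → $264,206.79.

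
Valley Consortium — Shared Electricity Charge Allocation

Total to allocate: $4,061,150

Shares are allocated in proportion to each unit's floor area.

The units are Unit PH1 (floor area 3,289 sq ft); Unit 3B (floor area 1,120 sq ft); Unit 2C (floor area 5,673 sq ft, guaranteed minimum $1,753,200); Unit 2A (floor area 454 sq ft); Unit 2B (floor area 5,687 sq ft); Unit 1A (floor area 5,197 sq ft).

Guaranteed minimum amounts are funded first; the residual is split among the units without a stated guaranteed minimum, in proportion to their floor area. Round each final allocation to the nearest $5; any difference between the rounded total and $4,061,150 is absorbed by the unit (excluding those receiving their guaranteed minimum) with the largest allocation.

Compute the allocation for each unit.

Unit PH1: $482,050 | Unit 3B: $164,150 | Unit 2C: $1,753,200 | Unit 2A: $66,540 | Unit 2B: $833,515 | Unit 1A: $761,695

Fund the minimums — Unit 2C $1,753,200. Balance $2,307,950.
Balance split over remaining floor area 15,747: Unit PH1 482,050.39 → $482,050; Unit 3B 164,152.16 → $164,150; Unit 2A 66,540.25 → $66,540; Unit 2B 833,511.88 → $833,510; Unit 1A 761,695.32 → $761,695.
Rounding difference +$5 applied to Unit 2B → $833,515.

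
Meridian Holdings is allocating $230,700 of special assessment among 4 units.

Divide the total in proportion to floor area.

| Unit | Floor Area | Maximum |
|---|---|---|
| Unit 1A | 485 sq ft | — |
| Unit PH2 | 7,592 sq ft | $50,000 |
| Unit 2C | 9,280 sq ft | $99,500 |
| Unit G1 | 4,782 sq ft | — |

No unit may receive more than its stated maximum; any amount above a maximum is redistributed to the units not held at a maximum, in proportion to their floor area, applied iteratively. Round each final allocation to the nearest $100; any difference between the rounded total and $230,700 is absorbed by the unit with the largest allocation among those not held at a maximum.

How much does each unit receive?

Unit 1A: $7,500 · Unit PH2: $50,000 · Unit 2C: $99,500 · Unit G1: $73,700

Total floor area = 22,139.
Proportional shares (ignoring caps): Unit 1A 5,053.95; Unit PH2 79,112.62; Unit 2C 96,702.47; Unit G1 49,830.95.
Cap binds for Unit PH2 ($50,000); residual $180,700 reallocated over remaining floor area 14,547.
Cap binds for Unit 2C ($99,500); residual $81,200 reallocated over remaining floor area 5,267.
Redistributed shares: Unit 1A 7,477.12 → $7,500; Unit G1 73,722.88 → $73,700.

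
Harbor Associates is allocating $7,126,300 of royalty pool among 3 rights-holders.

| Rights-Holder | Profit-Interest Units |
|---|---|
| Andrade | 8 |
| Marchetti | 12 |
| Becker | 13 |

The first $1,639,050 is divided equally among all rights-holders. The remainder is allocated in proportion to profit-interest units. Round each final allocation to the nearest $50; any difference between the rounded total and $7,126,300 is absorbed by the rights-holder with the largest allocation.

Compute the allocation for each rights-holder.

Andrade: $1,876,600 · Marchetti: $2,541,700 · Becker: $2,708,000

Equal tier: $1,639,050 ÷ 3 = $546,350 apiece.
Remainder $5,487,250 by profit-interest units (total 33): Andrade 1,330,242.42 → $1,330,250; Marchetti 1,995,363.64 → $1,995,350; Becker 2,161,643.94 → $2,161,650.
Totals: Andrade $546,350 + $1,330,250 = $1,876,600; Marchetti $546,350 + $1,995,350 = $2,541,700; Becker $546,350 + $2,161,650 = $2,708,000.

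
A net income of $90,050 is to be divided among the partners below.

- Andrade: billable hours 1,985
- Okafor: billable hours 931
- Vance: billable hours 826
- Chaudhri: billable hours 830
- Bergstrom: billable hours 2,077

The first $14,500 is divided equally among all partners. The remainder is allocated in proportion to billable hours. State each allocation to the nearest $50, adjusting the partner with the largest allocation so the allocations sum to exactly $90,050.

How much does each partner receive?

$14,500 shared equally gives $2,900 per partner.
Remainder $75,550 by billable hours (total 6,649): Andrade 22,554.78 → $22,550; Okafor 10,578.59 → $10,600; Vance 9,385.52 → $9,400; Chaudhri 9,430.97 → $9,450; Bergstrom 23,600.14 → $23,600.
Rounding difference −$50 on remainder applied to Bergstrom.
Totals: Andrade $2,900 + $22,550 = $25,450; Okafor $2,900 + $10,600 = $13,500; Vance $2,900 + $9,400 = $12,300; Chaudhri $2,900 + $9,450 = $12,350; Bergstrom $2,900 + $23,550 = $26,450.

Andrade: $25,450; Okafor: $13,500; Vance: $12,300; Chaudhri: $12,350; Bergstrom: $26,450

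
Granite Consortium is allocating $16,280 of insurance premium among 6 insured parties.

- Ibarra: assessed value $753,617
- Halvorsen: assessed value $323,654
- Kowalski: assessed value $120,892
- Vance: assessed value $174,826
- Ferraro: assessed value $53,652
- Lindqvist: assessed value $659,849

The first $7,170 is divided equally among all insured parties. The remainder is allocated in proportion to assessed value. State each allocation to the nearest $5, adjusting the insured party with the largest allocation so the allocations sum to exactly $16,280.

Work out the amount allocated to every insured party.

Equal tier: $7,170 ÷ 6 = $1,195 apiece.
Remainder $9,110 by assessed value (total 2,086,490): Ibarra 3,290.43 → $3,290; Halvorsen 1,413.13 → $1,415; Kowalski 527.84 → $530; Vance 763.32 → $765; Ferraro 234.25 → $235; Lindqvist 2,881.02 → $2,880.
Rounding difference −$5 on remainder applied to Ibarra.
Totals: Ibarra $1,195 + $3,285 = $4,480; Halvorsen $1,195 + $1,415 = $2,610; Kowalski $1,195 + $530 = $1,725; Vance $1,195 + $765 = $1,960; Ferraro $1,195 + $235 = $1,430; Lindqvist $1,195 + $2,880 = $4,075.

Ibarra: $4,480 | Halvorsen: $2,610 | Kowalski: $1,725 | Vance: $1,960 | Ferraro: $1,430 | Lindqvist: $4,075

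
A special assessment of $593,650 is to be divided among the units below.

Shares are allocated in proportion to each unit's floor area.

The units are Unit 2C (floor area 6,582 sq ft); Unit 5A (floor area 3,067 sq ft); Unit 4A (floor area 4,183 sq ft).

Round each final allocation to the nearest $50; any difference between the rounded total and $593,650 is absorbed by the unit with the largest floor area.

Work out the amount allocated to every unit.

Combined floor area = 13,832.
Raw shares: Unit 2C 6,582/13,832 × $593,650 = 282,490.19; Unit 5A 3,067/13,832 × $593,650 = 131,631.33; Unit 4A 4,183/13,832 × $593,650 = 179,528.48.
After rounding ($50): Unit 2C $282,500; Unit 5A $131,650; Unit 4A $179,550. Sum = $593,700.
Difference $593,650 − $593,700 = −$50 applied to largest floor area (Unit 2C): Unit 2C becomes $282,450.

Unit 2C: $282,450 · Unit 5A: $131,650 · Unit 4A: $179,550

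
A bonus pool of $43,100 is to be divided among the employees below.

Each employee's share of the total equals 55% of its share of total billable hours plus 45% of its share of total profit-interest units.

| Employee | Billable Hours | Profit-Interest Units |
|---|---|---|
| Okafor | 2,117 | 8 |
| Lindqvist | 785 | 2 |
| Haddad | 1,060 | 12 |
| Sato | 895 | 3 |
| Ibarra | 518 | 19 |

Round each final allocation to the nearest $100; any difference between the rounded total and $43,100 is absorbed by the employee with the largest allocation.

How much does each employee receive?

Billable hours total 5,375; profit-interest units total 44.
Blended shares (55% billable hours + 45% profit-interest units): Okafor 0.2984; Lindqvist 0.1008; Haddad 0.2312; Sato 0.1223; Ibarra 0.2473.
Unrounded shares: Okafor 12,862.83; Lindqvist 4,343.62; Haddad 9,964.39; Sato 5,269.54; Ibarra 10,659.61.
Rounded to nearest $100: Okafor $12,900; Lindqvist $4,300; Haddad $10,000; Sato $5,300; Ibarra $10,700. Sum = $43,200.
Difference $43,100 − $43,200 = −$100 applied to largest allocation (Okafor): Okafor becomes $12,800.

Okafor: $12,800; Lindqvist: $4,300; Haddad: $10,000; Sato: $5,300; Ibarra: $10,700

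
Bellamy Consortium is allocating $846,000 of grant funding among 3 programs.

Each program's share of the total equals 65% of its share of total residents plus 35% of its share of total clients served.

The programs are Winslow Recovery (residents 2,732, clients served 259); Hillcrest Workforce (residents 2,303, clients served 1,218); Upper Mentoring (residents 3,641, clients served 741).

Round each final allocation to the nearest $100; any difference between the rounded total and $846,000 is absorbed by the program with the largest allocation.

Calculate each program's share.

Winslow Recovery: $207,700 | Hillcrest Workforce: $308,600 | Upper Mentoring: $329,700

Totals — residents 8,676, clients served 2,218.
Blended shares (65% residents + 35% clients served): Winslow Recovery 0.2455; Hillcrest Workforce 0.3647; Upper Mentoring 0.3897.
Unrounded shares: Winslow Recovery 207,735.07; Hillcrest Workforce 308,569.51; Upper Mentoring 329,695.42.
After rounding ($100): Winslow Recovery $207,700; Hillcrest Workforce $308,600; Upper Mentoring $329,700. Sum = $846,000.
No rounding difference to absorb.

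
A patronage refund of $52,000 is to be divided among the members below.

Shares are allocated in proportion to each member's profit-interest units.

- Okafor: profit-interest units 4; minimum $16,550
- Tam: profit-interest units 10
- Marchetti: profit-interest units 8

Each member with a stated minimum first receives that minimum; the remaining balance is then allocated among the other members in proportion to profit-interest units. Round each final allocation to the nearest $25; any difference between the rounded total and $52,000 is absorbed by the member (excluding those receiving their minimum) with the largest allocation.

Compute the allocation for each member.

Okafor: $16,550 | Tam: $19,700 | Marchetti: $15,750

Guaranteed amounts: Okafor $16,550. Balance $35,450.
Balance split over remaining profit-interest units 18: Tam 19,694.44 → $19,700; Marchetti 15,755.56 → $15,750.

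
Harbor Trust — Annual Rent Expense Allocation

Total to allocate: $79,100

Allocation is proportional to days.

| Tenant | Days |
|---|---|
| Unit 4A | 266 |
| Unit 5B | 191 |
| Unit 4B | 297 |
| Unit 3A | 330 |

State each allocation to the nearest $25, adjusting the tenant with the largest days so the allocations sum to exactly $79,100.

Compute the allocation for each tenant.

Combined days = 1,084.
Proportional shares: Unit 4A 266/1,084 × $79,100 = 19,410.15; Unit 5B 191/1,084 × $79,100 = 13,937.36; Unit 4B 297/1,084 × $79,100 = 21,672.23; Unit 3A 330/1,084 × $79,100 = 24,080.26.
At nearest $25: Unit 4A $19,400; Unit 5B $13,925; Unit 4B $21,675; Unit 3A $24,075. Sum = $79,075.
Difference $79,100 − $79,075 = +$25 applied to largest days (Unit 3A): Unit 3A becomes $24,100.

Unit 4A: $19,400 | Unit 5B: $13,925 | Unit 4B: $21,675 | Unit 3A: $24,100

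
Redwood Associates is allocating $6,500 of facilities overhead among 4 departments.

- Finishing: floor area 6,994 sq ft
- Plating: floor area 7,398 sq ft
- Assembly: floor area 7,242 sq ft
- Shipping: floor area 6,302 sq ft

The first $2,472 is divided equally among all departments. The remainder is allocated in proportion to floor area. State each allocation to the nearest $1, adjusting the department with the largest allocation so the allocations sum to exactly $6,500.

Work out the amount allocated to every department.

Finishing: $1,626 | Plating: $1,685 | Assembly: $1,662 | Shipping: $1,527

$2,472 shared equally gives $618 per department.
Remainder $4,028 by floor area (total 27,936): Finishing 1,008.44 → $1,008; Plating 1,066.69 → $1,067; Assembly 1,044.20 → $1,044; Shipping 908.66 → $909.
Totals: Finishing $618 + $1,008 = $1,626; Plating $618 + $1,067 = $1,685; Assembly $618 + $1,044 = $1,662; Shipping $618 + $909 = $1,527.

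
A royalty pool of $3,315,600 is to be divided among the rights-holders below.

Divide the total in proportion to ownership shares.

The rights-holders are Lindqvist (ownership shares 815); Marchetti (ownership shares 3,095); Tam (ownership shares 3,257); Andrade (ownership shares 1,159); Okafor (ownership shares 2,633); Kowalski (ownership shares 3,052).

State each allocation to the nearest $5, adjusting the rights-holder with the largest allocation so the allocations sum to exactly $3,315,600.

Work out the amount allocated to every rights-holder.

Lindqvist: $192,865; Marchetti: $732,410; Tam: $770,740; Andrade: $274,270; Okafor: $623,080; Kowalski: $722,235

Combined ownership shares = 14,011.
Pro-rata amounts: Lindqvist 815/14,011 × $3,315,600 = 192,863.75; Marchetti 3,095/14,011 × $3,315,600 = 732,408.96; Tam 3,257/14,011 × $3,315,600 = 770,745.07; Andrade 1,159/14,011 × $3,315,600 = 274,268.82; Okafor 2,633/14,011 × $3,315,600 = 623,080.07; Kowalski 3,052/14,011 × $3,315,600 = 722,233.33.
Rounded to nearest $5: Lindqvist $192,865; Marchetti $732,410; Tam $770,745; Andrade $274,270; Okafor $623,080; Kowalski $722,235. Sum = $3,315,605.
Difference $3,315,600 − $3,315,605 = −$5 applied to largest allocation (Tam): Tam becomes $770,740.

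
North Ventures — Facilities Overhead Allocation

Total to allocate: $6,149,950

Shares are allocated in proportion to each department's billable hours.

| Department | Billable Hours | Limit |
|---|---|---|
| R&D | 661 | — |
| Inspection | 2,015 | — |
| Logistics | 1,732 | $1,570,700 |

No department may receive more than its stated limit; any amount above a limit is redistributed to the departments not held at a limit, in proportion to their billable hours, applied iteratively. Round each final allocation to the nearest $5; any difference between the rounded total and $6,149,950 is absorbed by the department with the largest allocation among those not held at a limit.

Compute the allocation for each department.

R&D: $1,131,125; Inspection: $3,448,125; Logistics: $1,570,700

Total billable hours = 4,408.
Pro-rata shares before constraints: R&D 922,213.46; Inspection 2,811,286.13; Logistics 2,416,450.41.
Held at cap: Logistics ($1,570,700); remaining pool $4,579,250 reallocated over remaining billable hours 2,676.
Remaining shares: R&D 1,131,122.66 → $1,131,125; Inspection 3,448,127.34 → $3,448,125.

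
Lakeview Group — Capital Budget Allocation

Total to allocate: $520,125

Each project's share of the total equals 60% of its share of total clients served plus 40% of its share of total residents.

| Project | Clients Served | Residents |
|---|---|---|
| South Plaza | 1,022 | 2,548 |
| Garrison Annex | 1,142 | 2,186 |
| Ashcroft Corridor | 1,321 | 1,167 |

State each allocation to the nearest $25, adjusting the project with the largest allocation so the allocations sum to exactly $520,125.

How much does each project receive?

Totals — clients served 3,485, residents 5,901.
Composite weights (60% clients served + 40% residents): South Plaza 0.3487; Garrison Annex 0.3448; Ashcroft Corridor 0.3065.
Proportional shares: South Plaza 181,352.28; Garrison Annex 179,335.11; Ashcroft Corridor 159,437.60.
At nearest $25: South Plaza $181,350; Garrison Annex $179,325; Ashcroft Corridor $159,450. Sum = $520,125.
Rounded total matches; no reconciliation needed.

South Plaza: $181,350 · Garrison Annex: $179,325 · Ashcroft Corridor: $159,450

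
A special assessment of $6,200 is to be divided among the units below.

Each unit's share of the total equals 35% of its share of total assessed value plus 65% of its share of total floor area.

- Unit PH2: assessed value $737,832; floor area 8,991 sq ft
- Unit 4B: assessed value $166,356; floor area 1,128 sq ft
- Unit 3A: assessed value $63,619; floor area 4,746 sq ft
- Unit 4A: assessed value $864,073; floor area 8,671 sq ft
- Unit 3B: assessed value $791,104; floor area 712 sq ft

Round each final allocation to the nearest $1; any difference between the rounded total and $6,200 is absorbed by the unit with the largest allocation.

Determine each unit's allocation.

Assessed value total 2,622,984; floor area total 24,248.
Blended shares (35% assessed value + 65% floor area): Unit PH2 0.3395; Unit 4B 0.0524; Unit 3A 0.1357; Unit 4A 0.3477; Unit 3B 0.1246.
Raw shares: Unit PH2 2,104.71; Unit 4B 325.10; Unit 3A 841.41; Unit 4A 2,155.96; Unit 3B 772.82.
At nearest $1: Unit PH2 $2,105; Unit 4B $325; Unit 3A $841; Unit 4A $2,156; Unit 3B $773. Sum = $6,200.
Sum already equals the total — no adjustment.

Unit PH2: $2,105 · Unit 4B: $325 · Unit 3A: $841 · Unit 4A: $2,156 · Unit 3B: $773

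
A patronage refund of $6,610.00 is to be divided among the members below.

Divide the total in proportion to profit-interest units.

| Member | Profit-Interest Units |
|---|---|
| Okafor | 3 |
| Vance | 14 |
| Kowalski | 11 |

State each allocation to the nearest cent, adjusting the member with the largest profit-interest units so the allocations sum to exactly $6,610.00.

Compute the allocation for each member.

Okafor: $708.21 | Vance: $3,305.00 | Kowalski: $2,596.79

Sum of profit-interest units: 3 + 14 + 11 = 28.
Raw shares: Okafor 708.2143; Vance 3,305.0000; Kowalski 2,596.7857.
After rounding (cent): Okafor $708.21; Vance $3,305.00; Kowalski $2,596.79. Sum = $6,610.00.
Sum already equals the total — no adjustment.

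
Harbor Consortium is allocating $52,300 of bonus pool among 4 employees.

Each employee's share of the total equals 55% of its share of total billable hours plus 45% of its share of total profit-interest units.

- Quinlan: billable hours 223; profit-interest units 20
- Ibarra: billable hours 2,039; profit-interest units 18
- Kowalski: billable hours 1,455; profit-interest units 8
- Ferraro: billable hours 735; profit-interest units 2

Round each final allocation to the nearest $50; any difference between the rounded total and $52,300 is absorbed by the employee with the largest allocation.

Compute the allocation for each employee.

Quinlan: $11,250 · Ibarra: $22,000 · Kowalski: $13,300 · Ferraro: $5,750

Totals — billable hours 4,452, profit-interest units 48.
Blended shares (55% billable hours + 45% profit-interest units): Quinlan 0.2150; Ibarra 0.4206; Kowalski 0.2548; Ferraro 0.1096.
Proportional shares: Quinlan 11,247.08; Ibarra 21,999.89; Kowalski 13,323.46; Ferraro 5,729.56.
After rounding ($50): Quinlan $11,250; Ibarra $22,000; Kowalski $13,300; Ferraro $5,750. Sum = $52,300.
Sum already equals the total — no adjustment.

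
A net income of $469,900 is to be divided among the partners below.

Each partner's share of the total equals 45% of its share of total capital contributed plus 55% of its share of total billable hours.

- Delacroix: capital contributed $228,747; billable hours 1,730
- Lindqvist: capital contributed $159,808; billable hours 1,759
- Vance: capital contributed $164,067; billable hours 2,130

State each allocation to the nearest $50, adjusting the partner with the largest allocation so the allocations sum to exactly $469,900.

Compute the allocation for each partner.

Capital contributed total 552,622; billable hours total 5,619.
Composite weights (45% capital contributed + 55% billable hours): Delacroix 0.3556; Lindqvist 0.3023; Vance 0.3421.
Pro-rata amounts: Delacroix 167,098.71; Lindqvist 142,053.77; Vance 160,747.52.
Rounded to nearest $50: Delacroix $167,100; Lindqvist $142,050; Vance $160,750. Sum = $469,900.
Sum already equals the total — no adjustment.

Delacroix: $167,100 | Lindqvist: $142,050 | Vance: $160,750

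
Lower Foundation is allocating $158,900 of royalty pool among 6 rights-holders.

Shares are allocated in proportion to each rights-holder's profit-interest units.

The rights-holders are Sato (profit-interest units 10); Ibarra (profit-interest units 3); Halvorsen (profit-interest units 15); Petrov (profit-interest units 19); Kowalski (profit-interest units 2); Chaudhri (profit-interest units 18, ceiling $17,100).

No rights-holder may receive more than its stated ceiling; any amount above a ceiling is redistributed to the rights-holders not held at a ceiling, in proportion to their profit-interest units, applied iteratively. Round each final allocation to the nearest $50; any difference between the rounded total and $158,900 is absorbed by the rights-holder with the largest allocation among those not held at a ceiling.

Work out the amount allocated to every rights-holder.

Combined profit-interest units = 67.
Pro-rata shares before constraints: Sato 23,716.42; Ibarra 7,114.93; Halvorsen 35,574.63; Petrov 45,061.19; Kowalski 4,743.28; Chaudhri 42,689.55.
Held at cap: Chaudhri ($17,100); balance $141,800 reallocated over remaining profit-interest units 49.
Redistributed shares: Sato 28,938.78 → $28,950; Ibarra 8,681.63 → $8,700; Halvorsen 43,408.16 → $43,400; Petrov 54,983.67 → $55,000; Kowalski 5,787.76 → $5,800.
Rounding difference −$50 applied to Petrov → $54,950.

Sato: $28,950 | Ibarra: $8,700 | Halvorsen: $43,400 | Petrov: $54,950 | Kowalski: $5,800 | Chaudhri: $17,100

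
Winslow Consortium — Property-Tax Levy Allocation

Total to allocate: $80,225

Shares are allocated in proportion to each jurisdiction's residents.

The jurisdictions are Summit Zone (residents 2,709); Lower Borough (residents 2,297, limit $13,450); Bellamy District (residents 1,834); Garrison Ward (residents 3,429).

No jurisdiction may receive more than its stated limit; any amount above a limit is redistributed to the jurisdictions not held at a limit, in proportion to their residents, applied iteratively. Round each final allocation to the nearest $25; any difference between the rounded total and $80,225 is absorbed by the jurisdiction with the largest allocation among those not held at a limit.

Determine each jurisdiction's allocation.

Residents total: 10,269.
Pro-rata shares before constraints: Summit Zone 21,163.65; Lower Borough 17,944.96; Bellamy District 14,327.85; Garrison Ward 26,788.54.
Held at cap: Lower Borough ($13,450); remaining pool $66,775 reallocated over remaining residents 7,972.
Redistributed shares: Summit Zone 22,691.10 → $22,700; Bellamy District 15,361.94 → $15,350; Garrison Ward 28,721.96 → $28,725.

Summit Zone: $22,700; Lower Borough: $13,450; Bellamy District: $15,350; Garrison Ward: $28,725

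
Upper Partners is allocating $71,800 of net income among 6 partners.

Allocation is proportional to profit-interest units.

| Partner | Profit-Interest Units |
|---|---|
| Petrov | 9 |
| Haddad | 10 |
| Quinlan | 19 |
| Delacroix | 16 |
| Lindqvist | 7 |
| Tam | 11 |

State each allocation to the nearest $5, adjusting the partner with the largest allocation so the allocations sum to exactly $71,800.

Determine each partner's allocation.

Combined profit-interest units = 72.
Unrounded shares: Petrov 9/72 × $71,800 = 8,975.00; Haddad 10/72 × $71,800 = 9,972.22; Quinlan 19/72 × $71,800 = 18,947.22; Delacroix 16/72 × $71,800 = 15,955.56; Lindqvist 7/72 × $71,800 = 6,980.56; Tam 11/72 × $71,800 = 10,969.44.
Rounded to nearest $5: Petrov $8,975; Haddad $9,970; Quinlan $18,945; Delacroix $15,955; Lindqvist $6,980; Tam $10,970. Sum = $71,795.
Difference $71,800 − $71,795 = +$5 applied to largest allocation (Quinlan): Quinlan becomes $18,950.

Petrov: $8,975 · Haddad: $9,970 · Quinlan: $18,950 · Delacroix: $15,955 · Lindqvist: $6,980 · Tam: $10,970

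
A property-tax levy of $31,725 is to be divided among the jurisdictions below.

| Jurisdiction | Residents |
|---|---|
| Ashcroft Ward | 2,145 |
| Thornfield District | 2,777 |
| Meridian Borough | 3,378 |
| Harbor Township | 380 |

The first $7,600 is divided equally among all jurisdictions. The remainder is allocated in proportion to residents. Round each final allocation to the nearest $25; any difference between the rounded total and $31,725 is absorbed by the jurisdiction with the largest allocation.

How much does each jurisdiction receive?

$7,600 shared equally gives $1,900 per jurisdiction.
Remainder $24,125 by residents (total 8,680): Ashcroft Ward 5,961.77 → $5,950; Thornfield District 7,718.33 → $7,725; Meridian Borough 9,388.74 → $9,400; Harbor Township 1,056.16 → $1,050.
Totals: Ashcroft Ward $1,900 + $5,950 = $7,850; Thornfield District $1,900 + $7,725 = $9,625; Meridian Borough $1,900 + $9,400 = $11,300; Harbor Township $1,900 + $1,050 = $2,950.

Ashcroft Ward: $7,850; Thornfield District: $9,625; Meridian Borough: $11,300; Harbor Township: $2,950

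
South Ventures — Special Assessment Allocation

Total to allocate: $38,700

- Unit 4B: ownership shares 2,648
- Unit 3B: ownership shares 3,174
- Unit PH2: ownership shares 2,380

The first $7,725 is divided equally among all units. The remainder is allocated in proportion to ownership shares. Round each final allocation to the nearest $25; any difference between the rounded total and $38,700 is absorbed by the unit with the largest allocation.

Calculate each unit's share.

Unit 4B: $12,575 | Unit 3B: $14,550 | Unit PH2: $11,575

Equal tier: $7,725 ÷ 3 = $2,575 apiece.
Remainder $30,975 by ownership shares (total 8,202): Unit 4B 10,000.22 → $10,000; Unit 3B 11,986.67 → $11,975; Unit PH2 8,988.11 → $9,000.
Totals: Unit 4B $2,575 + $10,000 = $12,575; Unit 3B $2,575 + $11,975 = $14,550; Unit PH2 $2,575 + $9,000 = $11,575.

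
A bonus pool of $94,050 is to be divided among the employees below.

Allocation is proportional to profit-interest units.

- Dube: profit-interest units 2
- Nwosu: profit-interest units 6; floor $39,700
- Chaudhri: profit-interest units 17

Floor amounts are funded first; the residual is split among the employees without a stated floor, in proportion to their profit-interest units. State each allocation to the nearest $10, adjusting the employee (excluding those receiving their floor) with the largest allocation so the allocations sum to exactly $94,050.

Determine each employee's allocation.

Minimums first: Nwosu $39,700. Balance $54,350.
Balance split over remaining profit-interest units 19: Dube 5,721.05 → $5,720; Chaudhri 48,628.95 → $48,630.

Dube: $5,720 · Nwosu: $39,700 · Chaudhri: $48,630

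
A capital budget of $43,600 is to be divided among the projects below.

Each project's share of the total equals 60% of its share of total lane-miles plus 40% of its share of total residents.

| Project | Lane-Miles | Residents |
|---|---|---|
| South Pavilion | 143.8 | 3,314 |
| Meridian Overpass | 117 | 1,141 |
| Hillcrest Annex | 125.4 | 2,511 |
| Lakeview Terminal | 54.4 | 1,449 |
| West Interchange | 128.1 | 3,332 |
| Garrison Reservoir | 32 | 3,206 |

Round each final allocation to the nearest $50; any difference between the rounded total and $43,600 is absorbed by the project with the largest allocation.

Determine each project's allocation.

Lane-miles total 600.7; residents total 14,953.
Blended shares (60% lane-miles + 40% residents): South Pavilion 0.2323; Meridian Overpass 0.1474; Hillcrest Annex 0.1924; Lakeview Terminal 0.0931; West Interchange 0.2171; Garrison Reservoir 0.1177.
Proportional shares: South Pavilion 10,127.56; Meridian Overpass 6,426.03; Hillcrest Annex 8,389.70; Lakeview Terminal 4,059.08; West Interchange 9,464.83; Garrison Reservoir 5,132.80.
Rounded to nearest $50: South Pavilion $10,150; Meridian Overpass $6,450; Hillcrest Annex $8,400; Lakeview Terminal $4,050; West Interchange $9,450; Garrison Reservoir $5,150. Sum = $43,650.
Difference $43,600 − $43,650 = −$50 applied to largest allocation (South Pavilion): South Pavilion becomes $10,100.

South Pavilion: $10,100 | Meridian Overpass: $6,450 | Hillcrest Annex: $8,400 | Lakeview Terminal: $4,050 | West Interchange: $9,450 | Garrison Reservoir: $5,150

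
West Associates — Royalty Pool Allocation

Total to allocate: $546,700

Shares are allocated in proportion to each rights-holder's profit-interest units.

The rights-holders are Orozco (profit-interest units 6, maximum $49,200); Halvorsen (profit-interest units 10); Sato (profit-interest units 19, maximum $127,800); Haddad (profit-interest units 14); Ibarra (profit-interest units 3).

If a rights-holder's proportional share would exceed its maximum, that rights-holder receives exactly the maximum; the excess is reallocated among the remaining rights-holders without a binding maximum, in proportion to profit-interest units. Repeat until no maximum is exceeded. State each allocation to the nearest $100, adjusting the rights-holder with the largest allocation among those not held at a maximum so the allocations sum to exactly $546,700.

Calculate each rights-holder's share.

Orozco: $49,200 · Halvorsen: $136,900 · Sato: $127,800 · Haddad: $191,700 · Ibarra: $41,100

Profit-interest units total: 52.
Proportional shares (ignoring caps): Orozco 63,080.77; Halvorsen 105,134.62; Sato 199,755.77; Haddad 147,188.46; Ibarra 31,540.38.
Cap binds for Orozco ($49,200), Sato ($127,800); balance $369,700 reallocated over remaining profit-interest units 27.
Redistributed shares: Halvorsen 136,925.93 → $136,900; Haddad 191,696.30 → $191,700; Ibarra 41,077.78 → $41,100.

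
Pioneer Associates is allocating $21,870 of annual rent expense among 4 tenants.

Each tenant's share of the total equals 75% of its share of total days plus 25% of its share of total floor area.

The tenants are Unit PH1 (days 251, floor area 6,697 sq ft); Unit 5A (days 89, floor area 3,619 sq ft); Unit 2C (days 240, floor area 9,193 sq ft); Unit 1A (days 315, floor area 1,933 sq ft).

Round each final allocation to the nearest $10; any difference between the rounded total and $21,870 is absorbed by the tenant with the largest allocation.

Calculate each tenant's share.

Unit PH1: $6,310 | Unit 5A: $2,550 | Unit 2C: $6,740 | Unit 1A: $6,270

Days total 895; floor area total 21,442.
Composite weights (75% days + 25% floor area): Unit PH1 0.2884; Unit 5A 0.1168; Unit 2C 0.3083; Unit 1A 0.2865.
Unrounded shares: Unit PH1 6,307.70; Unit 5A 2,553.90; Unit 2C 6,742.56; Unit 1A 6,265.84.
At nearest $10: Unit PH1 $6,310; Unit 5A $2,550; Unit 2C $6,740; Unit 1A $6,270. Sum = $21,870.
Sum already equals the total — no adjustment.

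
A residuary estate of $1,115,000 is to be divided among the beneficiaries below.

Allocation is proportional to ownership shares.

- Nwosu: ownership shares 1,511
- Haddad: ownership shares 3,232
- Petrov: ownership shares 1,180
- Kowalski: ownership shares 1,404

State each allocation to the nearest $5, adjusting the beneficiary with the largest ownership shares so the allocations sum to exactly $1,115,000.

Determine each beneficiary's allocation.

Combined ownership shares = 1,511 + 3,232 + 1,180 + 1,404 = 7,327.
Pro-rata amounts: Nwosu 229,939.27; Haddad 491,835.68; Petrov 179,568.72; Kowalski 213,656.34.
Rounded to nearest $5: Nwosu $229,940; Haddad $491,835; Petrov $179,570; Kowalski $213,655. Sum = $1,115,000.
Sum already equals the total — no adjustment.

Nwosu: $229,940 | Haddad: $491,835 | Petrov: $179,570 | Kowalski: $213,655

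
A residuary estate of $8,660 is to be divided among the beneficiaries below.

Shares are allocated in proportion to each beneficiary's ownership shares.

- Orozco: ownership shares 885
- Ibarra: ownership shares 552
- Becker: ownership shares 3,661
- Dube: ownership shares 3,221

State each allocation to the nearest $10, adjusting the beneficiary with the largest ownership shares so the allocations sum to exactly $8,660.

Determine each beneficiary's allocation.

Orozco: $920; Ibarra: $570; Becker: $3,820; Dube: $3,350

Sum of ownership shares: 8,319.
Raw shares: Orozco 885/8,319 × $8,660 = 921.28; Ibarra 552/8,319 × $8,660 = 574.63; Becker 3,661/8,319 × $8,660 = 3,811.07; Dube 3,221/8,319 × $8,660 = 3,353.03.
After rounding ($10): Orozco $920; Ibarra $570; Becker $3,810; Dube $3,350. Sum = $8,650.
Difference $8,660 − $8,650 = +$10 applied to largest ownership shares (Becker): Becker becomes $3,820.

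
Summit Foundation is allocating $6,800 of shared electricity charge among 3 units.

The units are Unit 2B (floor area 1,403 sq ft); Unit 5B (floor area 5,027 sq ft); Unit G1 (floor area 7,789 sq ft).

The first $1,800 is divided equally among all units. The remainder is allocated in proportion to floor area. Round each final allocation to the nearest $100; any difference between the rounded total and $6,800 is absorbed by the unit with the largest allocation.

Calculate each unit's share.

Equal tier: $1,800 ÷ 3 = $600 apiece.
Remainder $5,000 by floor area (total 14,219): Unit 2B 493.35 → $500; Unit 5B 1,767.71 → $1,800; Unit G1 2,738.94 → $2,700.
Totals: Unit 2B $600 + $500 = $1,100; Unit 5B $600 + $1,800 = $2,400; Unit G1 $600 + $2,700 = $3,300.

Unit 2B: $1,100; Unit 5B: $2,400; Unit G1: $3,300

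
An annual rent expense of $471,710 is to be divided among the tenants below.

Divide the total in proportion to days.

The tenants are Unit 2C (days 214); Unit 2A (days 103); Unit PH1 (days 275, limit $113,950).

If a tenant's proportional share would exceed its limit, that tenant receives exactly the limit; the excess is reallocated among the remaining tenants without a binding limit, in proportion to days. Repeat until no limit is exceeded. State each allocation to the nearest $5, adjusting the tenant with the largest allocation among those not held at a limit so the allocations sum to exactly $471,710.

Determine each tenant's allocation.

Days total: 592.
Unconstrained shares: Unit 2C 170,516.79; Unit 2A 82,071.17; Unit PH1 219,122.04.
Capped: Unit PH1 ($113,950); remaining pool $357,760 reallocated over remaining days 317.
Remaining shares: Unit 2C 241,516.21 → $241,515; Unit 2A 116,243.79 → $116,245.

Unit 2C: $241,515; Unit 2A: $116,245; Unit PH1: $113,950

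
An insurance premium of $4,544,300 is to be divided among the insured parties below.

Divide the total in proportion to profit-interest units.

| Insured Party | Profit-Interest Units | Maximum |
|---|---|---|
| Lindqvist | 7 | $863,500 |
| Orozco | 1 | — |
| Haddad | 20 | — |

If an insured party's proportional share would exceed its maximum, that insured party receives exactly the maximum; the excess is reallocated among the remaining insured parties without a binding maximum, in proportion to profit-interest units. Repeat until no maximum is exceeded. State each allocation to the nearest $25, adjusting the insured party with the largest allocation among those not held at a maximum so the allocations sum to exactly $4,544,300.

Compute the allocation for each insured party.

Lindqvist: $863,500 | Orozco: $175,275 | Haddad: $3,505,525

Total profit-interest units = 28.
Pro-rata shares before constraints: Lindqvist 1,136,075.00; Orozco 162,296.43; Haddad 3,245,928.57.
Held at cap: Lindqvist ($863,500); balance $3,680,800 reallocated over remaining profit-interest units 21.
Shares after redistribution: Orozco 175,276.19 → $175,275; Haddad 3,505,523.81 → $3,505,525.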